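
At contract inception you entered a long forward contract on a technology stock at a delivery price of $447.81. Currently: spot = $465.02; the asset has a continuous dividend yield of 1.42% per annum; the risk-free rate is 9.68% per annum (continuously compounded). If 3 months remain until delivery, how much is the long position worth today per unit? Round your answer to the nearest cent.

Current fair forward for the remaining 3 months: F = S·e^((r − q)·T), (r − q) = 0.0968 − 0.0142 = 0.0826
F = 465.02 · e^(0.0826 × 3/12) = 465.02 × 1.020865 = 474.7226
Value of long forward = (F − K)·e^(−rT) = (474.7226 − 447.81) · e^(−0.0968·3/12)
= 26.9126 × 0.976090 = 26.27

$26.27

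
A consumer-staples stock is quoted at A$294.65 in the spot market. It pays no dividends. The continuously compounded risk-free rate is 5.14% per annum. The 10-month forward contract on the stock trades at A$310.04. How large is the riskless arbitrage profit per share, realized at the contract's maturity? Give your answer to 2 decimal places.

A$2.49 per share

Fair forward: F* = S·e^(carry·T), with carry = r = 0.0514
F* = 294.65 · e^(0.0514 × 10/12) = 294.65 · e^0.042833 = 294.65 × 1.043764 = A$307.5451
Market A$310.04 > fair A$307.5451: forward overpriced → cash-and-carry (buy spot, short the forward).
At maturity, profit = |F_mkt − F*| = |310.04 − 307.5451| = A$2.49 per share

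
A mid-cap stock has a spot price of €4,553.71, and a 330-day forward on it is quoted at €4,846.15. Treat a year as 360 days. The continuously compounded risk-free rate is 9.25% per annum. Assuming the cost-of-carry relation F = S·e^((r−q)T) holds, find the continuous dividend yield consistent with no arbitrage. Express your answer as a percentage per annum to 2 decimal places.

From F = S·e^((r−q)T): (r − q) = ln(F/S)/T
ln(4846.15/4553.71) = ln(1.064220) = 0.062242
(r − q) = 0.062242 / (330/360) = 0.067900
q = r − ln(F/S)/T = 0.0925 − 0.067900 = 0.024600
q = 2.46%

2.46%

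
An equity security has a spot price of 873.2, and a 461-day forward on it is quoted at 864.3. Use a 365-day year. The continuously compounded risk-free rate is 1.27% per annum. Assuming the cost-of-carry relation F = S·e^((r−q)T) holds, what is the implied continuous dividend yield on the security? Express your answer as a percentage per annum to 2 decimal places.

2.08%

From F = S·e^((r−q)T): (r − q) = ln(F/S)/T
ln(864.3/873.2) = ln(0.989808) = -0.010244
(r − q) = -0.010244 / (461/365) = -0.008111
q = r − ln(F/S)/T = 0.0127 + 0.008111 = 0.020811
q = 2.08%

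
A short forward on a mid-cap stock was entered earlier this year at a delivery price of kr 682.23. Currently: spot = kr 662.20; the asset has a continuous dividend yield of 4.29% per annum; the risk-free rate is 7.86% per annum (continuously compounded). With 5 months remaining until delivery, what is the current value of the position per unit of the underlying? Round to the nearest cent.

kr 9.78

Current fair forward for the remaining 5 months: F = S·e^((r − q)·T), (r − q) = 0.0786 − 0.0429 = 0.0357
F = 662.20 · e^(0.0357 × 5/12) = 662.20 × 1.014986 = 672.1237
Value of long forward = (F − K)·e^(−rT) = (672.1237 − 682.23) · e^(−0.0786·5/12)
= -10.1063 × 0.967780 = -9.78
Short position value = −(long value) = kr 9.78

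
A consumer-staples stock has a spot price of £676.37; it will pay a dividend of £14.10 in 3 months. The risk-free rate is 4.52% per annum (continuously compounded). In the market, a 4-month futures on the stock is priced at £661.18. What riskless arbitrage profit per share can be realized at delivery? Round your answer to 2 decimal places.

£11.30 per share

PV(dividends) I = 14.10·e^(−0.0452·3/12) = 13.9416
Fair futures F* = (S − I)·e^(rT) = (676.37 − 13.9416)·e^0.015067 = 662.4284 × 1.015181 = 672.4847
Market £661.18 < fair 672.4847: forward underpriced → reverse cash-and-carry (short the stock, invest proceeds at r, pay the dividends, go long the forward).
Profit at T = |F_mkt − F*| = |661.18 − 672.4847| = £11.30 per share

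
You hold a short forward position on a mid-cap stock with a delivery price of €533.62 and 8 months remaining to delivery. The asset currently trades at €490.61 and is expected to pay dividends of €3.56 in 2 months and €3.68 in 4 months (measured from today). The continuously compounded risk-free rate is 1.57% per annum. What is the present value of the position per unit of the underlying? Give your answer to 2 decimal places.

€44.67

PV(remaining dividends) I = 3.56·e^(−0.0157·2/12) + 3.68·e^(−0.0157·4/12) = 7.2115
Current forward F = (S − I)·e^(rT) = (490.61 − 7.2115)·e^(0.0157·8/12) = 483.3985 × 1.010522 = 488.4848
Value (long) = (F − K)·e^(−rT) = (488.4848 − 533.62) × 0.989588 = -44.6653
Short position value = −(long value) = €44.67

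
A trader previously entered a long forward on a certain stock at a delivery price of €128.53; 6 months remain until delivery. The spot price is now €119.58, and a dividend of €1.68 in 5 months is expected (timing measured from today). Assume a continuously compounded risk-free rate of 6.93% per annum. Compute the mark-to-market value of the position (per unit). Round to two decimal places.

-€6.20

PV(remaining dividends) I = 1.68·e^(−0.0693·5/12) = 1.6322
Current forward F = (S − I)·e^(rT) = (119.58 − 1.6322)·e^(0.0693·6/12) = 117.9478 × 1.035257 = 122.1063
Value (long) = (F − K)·e^(−rT) = (122.1063 − 128.53) × 0.965943 = -6.2049
Value = -€6.20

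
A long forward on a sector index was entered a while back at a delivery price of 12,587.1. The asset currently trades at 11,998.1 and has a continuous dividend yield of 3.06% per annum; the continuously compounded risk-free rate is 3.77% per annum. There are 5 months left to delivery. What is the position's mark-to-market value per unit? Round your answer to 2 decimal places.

Current fair forward for the remaining 5 months: F = S·e^((r − q)·T), (r − q) = 0.0377 − 0.0306 = 0.0071
F = 11998.1 · e^(0.0071 × 5/12) = 11998.1 × 1.00296271 = 12033.6469
Value of long forward = (F − K)·e^(−rT) = (12033.6469 − 12587.1) · e^(−0.0377·5/12)
= -553.4531 × 0.98441440 = -544.83

-544.83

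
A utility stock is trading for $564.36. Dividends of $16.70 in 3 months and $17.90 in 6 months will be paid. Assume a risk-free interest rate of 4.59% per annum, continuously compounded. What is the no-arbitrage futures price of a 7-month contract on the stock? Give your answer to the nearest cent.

$544.75

PV(dividends) I = 16.70·e^(−0.0459·3/12) + 17.90·e^(−0.0459·6/12)
I = 16.5095 + 17.4939 = 34.0034
F = (S − I)·e^(rT) = (564.36 − 34.0034) · e^(0.0459·7/12)
= 530.3566 · e^0.026775 = 530.3566 × 1.027137 = $544.75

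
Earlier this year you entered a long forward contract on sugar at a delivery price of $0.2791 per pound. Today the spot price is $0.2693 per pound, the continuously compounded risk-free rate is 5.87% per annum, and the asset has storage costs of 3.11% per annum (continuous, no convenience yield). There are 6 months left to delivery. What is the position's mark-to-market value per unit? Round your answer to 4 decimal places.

Current fair forward for the remaining 6 months: F = S·e^((r + u)·T), (r + u) = 0.0587 + 0.0311 = 0.0898
F = 0.2693 · e^(0.0898 × 6/12) = 0.2693 × 1.045923 = 0.2817
Value of long forward = (F − K)·e^(−rT) = (0.2817 − 0.2791) · e^(−0.0587·6/12)
= 0.0026 × 0.971077 = 0.0025

$0.0025 per pound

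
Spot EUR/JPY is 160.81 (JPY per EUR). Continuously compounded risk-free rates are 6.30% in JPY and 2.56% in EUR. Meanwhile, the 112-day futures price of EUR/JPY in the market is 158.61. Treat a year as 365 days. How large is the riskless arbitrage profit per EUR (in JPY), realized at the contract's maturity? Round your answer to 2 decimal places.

Fair futures: F* = S·e^(carry·T), with carry = (r_JPY − r_EUR) = 0.0630 − 0.0256 = 0.0374
F* = 160.81 · e^(0.0374 × 112/365) = 160.81 · e^0.011476 = 160.81 × 1.011542 = 162.6661
Market 158.61 < fair 162.6661: forward underpriced → reverse cash-and-carry (short spot, go long the forward).
At maturity, profit = |F_mkt − F*| = |158.61 − 162.6661| = 4.06 per EUR (in JPY)

4.06 per EUR (in JPY)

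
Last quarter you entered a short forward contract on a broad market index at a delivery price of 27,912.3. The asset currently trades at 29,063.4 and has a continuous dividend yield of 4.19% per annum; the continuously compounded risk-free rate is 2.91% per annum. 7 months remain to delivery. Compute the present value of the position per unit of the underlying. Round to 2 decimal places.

-919.17

Current fair forward for the remaining 7 months: F = S·e^((r − q)·T), (r − q) = 0.0291 − 0.0419 = -0.0128
F = 29063.4 · e^(-0.0128 × 7/12) = 29063.4 × 0.99256114 = 28847.2014
Value of long forward = (F − K)·e^(−rT) = (28847.2014 − 27912.3) · e^(−0.0291·7/12)
= 934.9014 × 0.98316826 = 919.17
Short position value = −(long value) = -919.17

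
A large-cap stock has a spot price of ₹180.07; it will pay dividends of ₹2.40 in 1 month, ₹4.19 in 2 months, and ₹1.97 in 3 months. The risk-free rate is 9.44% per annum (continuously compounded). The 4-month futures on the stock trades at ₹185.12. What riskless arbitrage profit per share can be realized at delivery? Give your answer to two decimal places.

₹7.99 per share

PV(dividends) I = 2.40·e^(−0.0944·1/12) + 4.19·e^(−0.0944·2/12) + 1.97·e^(−0.0944·3/12) = 8.4298
Fair futures F* = (S − I)·e^(rT) = (180.07 − 8.4298)·e^0.031467 = 171.6402 × 1.031967 = 177.1270
Market ₹185.12 > fair 177.1270: forward overpriced → cash-and-carry (borrow at r, buy the stock and collect the dividends, short the forward).
Profit at T = |F_mkt − F*| = |185.12 − 177.1270| = ₹7.99 per share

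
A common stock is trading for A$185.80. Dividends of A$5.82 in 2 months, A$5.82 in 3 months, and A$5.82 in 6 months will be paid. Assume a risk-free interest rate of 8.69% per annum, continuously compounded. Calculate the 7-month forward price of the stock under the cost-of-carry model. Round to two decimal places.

PV(dividends) I = 5.82·e^(−0.0869·2/12) + 5.82·e^(−0.0869·3/12) + 5.82·e^(−0.0869·6/12)
I = 5.7363 + 5.6949 + 5.5725 = 17.0037
F = (S − I)·e^(rT) = (185.80 − 17.0037) · e^(0.0869·7/12)
= 168.7963 · e^0.050692 = 168.7963 × 1.051999 = A$177.57

A$177.57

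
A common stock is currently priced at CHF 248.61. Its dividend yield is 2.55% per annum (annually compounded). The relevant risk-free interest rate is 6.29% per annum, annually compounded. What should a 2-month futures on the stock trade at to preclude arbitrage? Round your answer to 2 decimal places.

F = S · (1+r)^T / (1+q)^T
= 248.61 × 1.010219 / 1.004206 = 248.61 × 1.005988
F = CHF 250.10

CHF 250.10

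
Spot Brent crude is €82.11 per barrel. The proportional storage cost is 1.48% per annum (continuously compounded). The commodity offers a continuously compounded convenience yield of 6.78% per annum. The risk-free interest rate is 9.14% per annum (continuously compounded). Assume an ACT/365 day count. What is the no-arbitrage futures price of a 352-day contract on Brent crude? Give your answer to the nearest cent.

€85.21 per barrel

Net carry = r + u − y = 0.0914 + 0.0148 − 0.0678 = 0.0384
F = S·e^((r+u−y)T) = 82.11 · e^(0.0384 × 352/365) = 82.11 · e^0.037032
= 82.11 × 1.037726 = €85.21 per barrel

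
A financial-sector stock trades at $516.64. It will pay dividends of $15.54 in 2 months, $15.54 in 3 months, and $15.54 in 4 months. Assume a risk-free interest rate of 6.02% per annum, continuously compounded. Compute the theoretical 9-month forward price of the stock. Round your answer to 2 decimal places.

PV(dividends) I = 15.54·e^(−0.0602·2/12) + 15.54·e^(−0.0602·3/12) + 15.54·e^(−0.0602·4/12)
I = 15.3849 + 15.3079 + 15.2313 = 45.9241
F = (S − I)·e^(rT) = (516.64 − 45.9241) · e^(0.0602·9/12)
= 470.7159 · e^0.045150 = 470.7159 × 1.046185 = $492.46

$492.46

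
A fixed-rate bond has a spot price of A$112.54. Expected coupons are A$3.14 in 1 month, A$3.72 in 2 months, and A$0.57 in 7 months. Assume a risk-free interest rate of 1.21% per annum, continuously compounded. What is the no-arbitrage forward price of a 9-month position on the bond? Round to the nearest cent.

A$106.08

PV(coupons) I = 3.14·e^(−0.0121·1/12) + 3.72·e^(−0.0121·2/12) + 0.57·e^(−0.0121·7/12)
I = 3.1368 + 3.7125 + 0.5660 = 7.4153
F = (S − I)·e^(rT) = (112.54 − 7.4153) · e^(0.0121·9/12)
= 105.1247 · e^0.009075 = 105.1247 × 1.009116 = A$106.08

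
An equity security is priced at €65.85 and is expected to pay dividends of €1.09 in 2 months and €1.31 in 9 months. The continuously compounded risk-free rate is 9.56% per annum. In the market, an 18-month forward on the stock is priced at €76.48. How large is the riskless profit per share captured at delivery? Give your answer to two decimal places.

PV(dividends) I = 1.09·e^(−0.0956·2/12) + 1.31·e^(−0.0956·9/12) = 2.2921
Fair forward F* = (S − I)·e^(rT) = (65.85 − 2.2921)·e^0.143400 = 63.5579 × 1.154191 = 73.3580
Market €76.48 > fair 73.3580: forward overpriced → cash-and-carry (borrow at r, buy the stock and collect the dividends, short the forward).
Profit at T = |F_mkt − F*| = |76.48 − 73.3580| = €3.12 per share

€3.12 per share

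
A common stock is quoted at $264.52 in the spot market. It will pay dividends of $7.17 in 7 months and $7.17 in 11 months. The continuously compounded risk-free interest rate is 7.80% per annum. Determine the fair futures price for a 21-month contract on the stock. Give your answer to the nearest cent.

$287.70

PV(dividends) I = 7.17·e^(−0.0780·7/12) + 7.17·e^(−0.0780·11/12)
I = 6.8511 + 6.6752 = 13.5263
F = (S − I)·e^(rT) = (264.52 − 13.5263) · e^(0.0780·21/12)
= 250.9937 · e^0.136500 = 250.9937 × 1.146255 = $287.70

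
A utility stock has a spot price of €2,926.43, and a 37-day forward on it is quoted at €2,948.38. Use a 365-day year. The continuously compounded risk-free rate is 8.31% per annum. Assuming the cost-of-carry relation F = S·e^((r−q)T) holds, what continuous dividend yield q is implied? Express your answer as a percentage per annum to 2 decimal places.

0.94%

From F = S·e^((r−q)T): (r − q) = ln(F/S)/T
ln(2948.38/2926.43) = ln(1.007501) = 0.007473
(r − q) = 0.007473 / (37/365) = 0.073720
q = r − ln(F/S)/T = 0.0831 − 0.073720 = 0.009380
q = 0.94%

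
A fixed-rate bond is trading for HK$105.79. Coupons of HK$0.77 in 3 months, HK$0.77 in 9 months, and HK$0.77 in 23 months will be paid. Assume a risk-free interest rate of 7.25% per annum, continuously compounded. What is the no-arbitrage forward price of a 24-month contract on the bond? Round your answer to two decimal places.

PV(coupons) I = 0.77·e^(−0.0725·3/12) + 0.77·e^(−0.0725·9/12) + 0.77·e^(−0.0725·23/12)
I = 0.7562 + 0.7292 + 0.6701 = 2.1555
F = (S − I)·e^(rT) = (105.79 − 2.1555) · e^(0.0725·24/12)
= 103.6345 · e^0.145000 = 103.6345 × 1.156040 = HK$119.81

HK$119.81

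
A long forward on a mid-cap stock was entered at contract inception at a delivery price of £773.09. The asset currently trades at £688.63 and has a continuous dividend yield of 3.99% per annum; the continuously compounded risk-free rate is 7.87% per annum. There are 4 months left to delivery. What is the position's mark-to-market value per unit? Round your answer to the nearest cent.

Current fair forward for the remaining 4 months: F = S·e^((r − q)·T), (r − q) = 0.0787 − 0.0399 = 0.0388
F = 688.63 · e^(0.0388 × 4/12) = 688.63 × 1.013017 = 697.5939
Value of long forward = (F − K)·e^(−rT) = (697.5939 − 773.09) · e^(−0.0787·4/12)
= -75.4961 × 0.974108 = -73.54

-£73.54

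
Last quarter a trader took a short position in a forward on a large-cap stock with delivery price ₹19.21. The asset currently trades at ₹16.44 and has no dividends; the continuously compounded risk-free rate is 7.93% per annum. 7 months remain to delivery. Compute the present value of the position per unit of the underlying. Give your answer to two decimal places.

Current fair forward for the remaining 7 months: F = S·e^(r·T), r = 0.0793
F = 16.44 · e^(0.0793 × 7/12) = 16.44 × 1.047345 = 17.2184
Value of long forward = (F − K)·e^(−rT) = (17.2184 − 19.21) · e^(−0.0793·7/12)
= -1.9916 × 0.954795 = -1.90
Short position value = −(long value) = ₹1.90

₹1.90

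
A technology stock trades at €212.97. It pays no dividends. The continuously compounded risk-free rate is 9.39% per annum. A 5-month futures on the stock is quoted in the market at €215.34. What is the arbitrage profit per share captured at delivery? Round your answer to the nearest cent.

Fair futures: F* = S·e^(carry·T), with carry = r = 0.0939
F* = 212.97 · e^(0.0939 × 5/12) = 212.97 · e^0.039125 = 212.97 × 1.039900 = €221.4675
Market €215.34 < fair €221.4675: forward underpriced → reverse cash-and-carry (short spot, go long the forward).
At maturity, profit = |F_mkt − F*| = |215.34 − 221.4675| = €6.13 per share

€6.13 per share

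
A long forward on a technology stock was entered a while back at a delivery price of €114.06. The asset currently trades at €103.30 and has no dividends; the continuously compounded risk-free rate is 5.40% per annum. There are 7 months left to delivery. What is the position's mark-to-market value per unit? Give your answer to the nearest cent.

Current fair forward for the remaining 7 months: F = S·e^(r·T), r = 0.0540
F = 103.30 · e^(0.0540 × 7/12) = 103.30 × 1.032001 = 106.6057
Value of long forward = (F − K)·e^(−rT) = (106.6057 − 114.06) · e^(−0.0540·7/12)
= -7.4543 × 0.968991 = -7.22

-€7.22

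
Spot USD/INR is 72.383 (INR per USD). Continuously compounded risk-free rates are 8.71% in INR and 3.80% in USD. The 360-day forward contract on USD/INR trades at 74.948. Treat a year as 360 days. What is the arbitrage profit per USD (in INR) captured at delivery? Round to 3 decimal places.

1.078 per USD (in INR)

Fair forward: F* = S·e^(carry·T), with carry = (r_INR − r_USD) = 0.0871 − 0.0380 = 0.0491
F* = 72.383 · e^(0.0491 × 360/360) = 72.383 · e^0.049100 = 72.383 × 1.050325 = 76.0257
Market 74.948 < fair 76.0257: forward underpriced → reverse cash-and-carry (short spot, go long the forward).
At maturity, profit = |F_mkt − F*| = |74.948 − 76.0257| = 1.078 per USD (in INR)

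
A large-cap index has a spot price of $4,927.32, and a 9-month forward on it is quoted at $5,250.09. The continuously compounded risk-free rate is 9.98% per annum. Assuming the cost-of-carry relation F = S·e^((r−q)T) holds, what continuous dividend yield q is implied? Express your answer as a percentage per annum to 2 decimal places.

From F = S·e^((r−q)T): (r − q) = ln(F/S)/T
ln(5250.09/4927.32) = ln(1.065506) = 0.063450
(r − q) = 0.063450 / (9/12) = 0.084600
q = r − ln(F/S)/T = 0.0998 − 0.084600 = 0.015200
q = 1.52%

1.52%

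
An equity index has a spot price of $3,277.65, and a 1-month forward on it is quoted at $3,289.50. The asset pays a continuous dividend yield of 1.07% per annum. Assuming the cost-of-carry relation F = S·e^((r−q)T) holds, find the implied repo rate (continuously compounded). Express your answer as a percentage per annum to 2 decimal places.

From F = S·e^((r−q)T): (r − q) = ln(F/S)/T
ln(3289.50/3277.65) = ln(1.003615) = 0.003608
(r − q) = 0.003608 / (1/12) = 0.043296
r = ln(F/S)/T + q = 0.043296 + 0.0107 = 0.053996
r = 5.40%

5.40%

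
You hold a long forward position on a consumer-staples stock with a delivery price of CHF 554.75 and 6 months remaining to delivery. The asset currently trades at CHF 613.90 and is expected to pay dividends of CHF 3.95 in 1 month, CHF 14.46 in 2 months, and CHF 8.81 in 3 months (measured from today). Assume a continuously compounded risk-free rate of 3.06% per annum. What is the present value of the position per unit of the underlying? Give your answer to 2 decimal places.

CHF 40.50

PV(remaining dividends) I = 3.95·e^(−0.0306·1/12) + 14.46·e^(−0.0306·2/12) + 8.81·e^(−0.0306·3/12) = 27.0692
Current forward F = (S − I)·e^(rT) = (613.90 − 27.0692)·e^(0.0306·6/12) = 586.8308 × 1.015418 = 595.8786
Value (long) = (F − K)·e^(−rT) = (595.8786 − 554.75) × 0.984816 = 40.5041
Value = CHF 40.50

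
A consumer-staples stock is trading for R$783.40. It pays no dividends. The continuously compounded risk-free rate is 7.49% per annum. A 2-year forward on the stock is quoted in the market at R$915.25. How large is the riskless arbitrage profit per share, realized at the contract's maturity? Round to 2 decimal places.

R$5.25 per share

Fair forward: F* = S·e^(carry·T), with carry = r = 0.0749
F* = 783.40 · e^(0.0749 × 2) = 783.40 · e^0.149800 = 783.40 × 1.161602 = R$909.9990
Market R$915.25 > fair R$909.9990: forward overpriced → cash-and-carry (buy spot, short the forward).
At maturity, profit = |F_mkt − F*| = |915.25 − 909.9990| = R$5.25 per share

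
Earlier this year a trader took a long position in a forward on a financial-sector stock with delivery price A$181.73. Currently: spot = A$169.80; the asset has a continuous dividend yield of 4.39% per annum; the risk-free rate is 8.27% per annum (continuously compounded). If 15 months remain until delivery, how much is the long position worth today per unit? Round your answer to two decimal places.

Current fair forward for the remaining 15 months: F = S·e^((r − q)·T), (r − q) = 0.0827 − 0.0439 = 0.0388
F = 169.80 · e^(0.0388 × 15/12) = 169.80 × 1.049695 = 178.2382
Value of long forward = (F − K)·e^(−rT) = (178.2382 − 181.73) · e^(−0.0827·15/12)
= -3.4918 × 0.901789 = -3.15

-A$3.15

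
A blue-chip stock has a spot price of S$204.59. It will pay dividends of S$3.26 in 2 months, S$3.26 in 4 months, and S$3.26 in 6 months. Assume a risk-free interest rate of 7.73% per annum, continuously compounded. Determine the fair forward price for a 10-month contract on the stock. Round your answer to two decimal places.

S$208.04

PV(dividends) I = 3.26·e^(−0.0773·2/12) + 3.26·e^(−0.0773·4/12) + 3.26·e^(−0.0773·6/12)
I = 3.2183 + 3.1771 + 3.1364 = 9.5318
F = (S − I)·e^(rT) = (204.59 − 9.5318) · e^(0.0773·10/12)
= 195.0582 · e^0.064417 = 195.0582 × 1.066537 = S$208.04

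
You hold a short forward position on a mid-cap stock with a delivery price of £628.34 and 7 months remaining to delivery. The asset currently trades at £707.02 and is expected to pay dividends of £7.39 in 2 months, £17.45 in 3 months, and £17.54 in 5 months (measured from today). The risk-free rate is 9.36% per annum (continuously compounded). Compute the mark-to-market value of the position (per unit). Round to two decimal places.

PV(remaining dividends) I = 7.39·e^(−0.0936·2/12) + 17.45·e^(−0.0936·3/12) + 17.54·e^(−0.0936·5/12) = 41.1911
Current forward F = (S − I)·e^(rT) = (707.02 − 41.1911)·e^(0.0936·7/12) = 665.8289 × 1.056118 = 703.1939
Value (long) = (F − K)·e^(−rT) = (703.1939 − 628.34) × 0.946864 = 70.8765
Short position value = −(long value) = -£70.88

-£70.88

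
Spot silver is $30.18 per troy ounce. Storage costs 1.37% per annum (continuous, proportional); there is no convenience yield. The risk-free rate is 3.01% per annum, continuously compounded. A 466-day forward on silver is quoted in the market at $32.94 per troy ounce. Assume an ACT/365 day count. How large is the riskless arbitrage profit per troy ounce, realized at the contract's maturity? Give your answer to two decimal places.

Fair forward: F* = S·e^(carry·T), with carry = (r + u) = 0.0301 + 0.0137 = 0.0438
F* = 30.18 · e^(0.0438 × 466/365) = 30.18 · e^0.055920 = 30.18 × 1.057513 = $31.9157
Market $32.94 > fair $31.9157: forward overpriced → cash-and-carry (buy spot, short the forward).
At maturity, profit = |F_mkt − F*| = |32.94 − 31.9157| = $1.02 per troy ounce

$1.02 per troy ounce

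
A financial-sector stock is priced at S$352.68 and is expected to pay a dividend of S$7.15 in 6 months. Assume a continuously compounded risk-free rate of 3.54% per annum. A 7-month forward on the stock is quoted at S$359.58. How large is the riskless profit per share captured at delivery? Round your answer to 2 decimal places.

S$6.71 per share

PV(dividends) I = 7.15·e^(−0.0354·6/12) = 7.0246
Fair forward F* = (S − I)·e^(rT) = (352.68 − 7.0246)·e^0.020650 = 345.6554 × 1.020865 = 352.8675
Market S$359.58 > fair 352.8675: forward overpriced → cash-and-carry (borrow at r, buy the stock and collect the dividends, short the forward).
Profit at T = |F_mkt − F*| = |359.58 − 352.8675| = S$6.71 per share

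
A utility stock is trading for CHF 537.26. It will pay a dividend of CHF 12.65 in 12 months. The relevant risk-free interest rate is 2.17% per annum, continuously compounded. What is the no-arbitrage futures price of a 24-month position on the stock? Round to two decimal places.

PV(dividends) I = 12.65·e^(−0.0217·12/12)
I = 12.3785
F = (S − I)·e^(rT) = (537.26 − 12.3785) · e^(0.0217·24/12)
= 524.8815 · e^0.043400 = 524.8815 × 1.044356 = CHF 548.16

CHF 548.16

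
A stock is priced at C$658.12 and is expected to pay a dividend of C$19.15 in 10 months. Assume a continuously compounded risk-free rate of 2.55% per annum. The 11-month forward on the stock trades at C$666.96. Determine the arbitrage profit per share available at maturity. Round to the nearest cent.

PV(dividends) I = 19.15·e^(−0.0255·10/12) = 18.7474
Fair forward F* = (S − I)·e^(rT) = (658.12 − 18.7474)·e^0.023375 = 639.3726 × 1.023650 = 654.4938
Market C$666.96 > fair 654.4938: forward overpriced → cash-and-carry (borrow at r, buy the stock and collect the dividends, short the forward).
Profit at T = |F_mkt − F*| = |666.96 − 654.4938| = C$12.47 per share

C$12.47 per share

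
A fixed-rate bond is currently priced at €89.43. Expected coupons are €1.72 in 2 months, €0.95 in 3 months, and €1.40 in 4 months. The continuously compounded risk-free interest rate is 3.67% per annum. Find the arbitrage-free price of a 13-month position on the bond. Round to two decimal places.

€88.86

PV(coupons) I = 1.72·e^(−0.0367·2/12) + 0.95·e^(−0.0367·3/12) + 1.40·e^(−0.0367·4/12)
I = 1.7095 + 0.9413 + 1.3830 = 4.0338
F = (S − I)·e^(rT) = (89.43 − 4.0338) · e^(0.0367·13/12)
= 85.3962 · e^0.039758 = 85.3962 × 1.040559 = €88.86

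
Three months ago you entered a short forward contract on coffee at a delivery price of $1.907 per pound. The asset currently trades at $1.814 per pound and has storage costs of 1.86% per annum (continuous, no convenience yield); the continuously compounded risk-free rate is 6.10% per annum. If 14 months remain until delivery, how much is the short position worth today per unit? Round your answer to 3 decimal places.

-$0.078 per pound

Current fair forward for the remaining 14 months: F = S·e^((r + u)·T), (r + u) = 0.0610 + 0.0186 = 0.0796
F = 1.814 · e^(0.0796 × 14/12) = 1.814 × 1.097315 = 1.9905
Value of long forward = (F − K)·e^(−rT) = (1.9905 − 1.907) · e^(−0.0610·14/12)
= 0.0835 × 0.931307 = 0.078
Short position value = −(long value) = -$0.078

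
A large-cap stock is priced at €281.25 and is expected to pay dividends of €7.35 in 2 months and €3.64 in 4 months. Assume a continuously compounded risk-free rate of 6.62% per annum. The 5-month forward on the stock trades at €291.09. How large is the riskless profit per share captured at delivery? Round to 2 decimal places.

€13.11 per share

PV(dividends) I = 7.35·e^(−0.0662·2/12) + 3.64·e^(−0.0662·4/12) = 10.8299
Fair forward F* = (S − I)·e^(rT) = (281.25 − 10.8299)·e^0.027583 = 270.4201 × 1.027967 = 277.9829
Market €291.09 > fair 277.9829: forward overpriced → cash-and-carry (borrow at r, buy the stock and collect the dividends, short the forward).
Profit at T = |F_mkt − F*| = |291.09 − 277.9829| = €13.11 per share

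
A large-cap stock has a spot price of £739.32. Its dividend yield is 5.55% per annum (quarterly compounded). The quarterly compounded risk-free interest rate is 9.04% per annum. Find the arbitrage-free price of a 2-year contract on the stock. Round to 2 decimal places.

£791.78

F = S · (1+r/4)^(4T) / (1+q/4)^(4T)
= 739.32 × 1.195766 / 1.116543 = 739.32 × 1.070954
F = £791.78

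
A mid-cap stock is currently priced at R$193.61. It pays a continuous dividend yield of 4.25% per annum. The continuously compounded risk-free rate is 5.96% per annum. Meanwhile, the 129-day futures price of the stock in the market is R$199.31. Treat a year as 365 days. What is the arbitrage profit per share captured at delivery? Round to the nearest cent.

R$4.53 per share

Fair futures: F* = S·e^(carry·T), with carry = (r − q) = 0.0596 − 0.0425 = 0.0171
F* = 193.61 · e^(0.0171 × 129/365) = 193.61 · e^0.006044 = 193.61 × 1.006062 = R$194.7837
Market R$199.31 > fair R$194.7837: forward overpriced → cash-and-carry (buy spot, short the forward).
At maturity, profit = |F_mkt − F*| = |199.31 − 194.7837| = R$4.53 per share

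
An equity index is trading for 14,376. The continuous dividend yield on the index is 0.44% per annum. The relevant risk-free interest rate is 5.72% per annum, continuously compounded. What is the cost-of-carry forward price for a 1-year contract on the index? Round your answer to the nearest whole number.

F = S·e^((r − q)T) = 14376 · e^((0.0572 − 0.0044) × 12/12)
= 14376 · e^0.052800 = 14376 × 1.054219
F = 15,155

15,155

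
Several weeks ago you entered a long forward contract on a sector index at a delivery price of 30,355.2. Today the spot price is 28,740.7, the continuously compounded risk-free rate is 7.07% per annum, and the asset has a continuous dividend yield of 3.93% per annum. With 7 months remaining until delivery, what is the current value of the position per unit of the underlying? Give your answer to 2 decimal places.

Current fair forward for the remaining 7 months: F = S·e^((r − q)·T), (r − q) = 0.0707 − 0.0393 = 0.0314
F = 28740.7 · e^(0.0314 × 7/12) = 28740.7 × 1.01848545 = 29271.9848
Value of long forward = (F − K)·e^(−rT) = (29271.9848 − 30355.2) · e^(−0.0707·7/12)
= -1083.2152 × 0.95959720 = -1039.45

-1039.45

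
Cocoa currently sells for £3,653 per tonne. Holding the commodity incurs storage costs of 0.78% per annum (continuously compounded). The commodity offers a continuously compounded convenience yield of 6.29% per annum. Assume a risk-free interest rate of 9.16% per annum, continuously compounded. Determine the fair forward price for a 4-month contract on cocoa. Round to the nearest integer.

Net carry = r + u − y = 0.0916 + 0.0078 − 0.0629 = 0.0365
F = S·e^((r+u−y)T) = 3653 · e^(0.0365 × 4/12) = 3653 · e^0.012167
= 3653 × 1.012241 = £3,698 per tonne

£3,698 per tonne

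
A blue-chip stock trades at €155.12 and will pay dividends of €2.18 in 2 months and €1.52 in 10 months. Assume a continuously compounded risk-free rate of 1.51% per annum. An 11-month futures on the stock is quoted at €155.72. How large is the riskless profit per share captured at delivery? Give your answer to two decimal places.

€2.16 per share

PV(dividends) I = 2.18·e^(−0.0151·2/12) + 1.52·e^(−0.0151·10/12) = 3.6755
Fair futures F* = (S − I)·e^(rT) = (155.12 − 3.6755)·e^0.013842 = 151.4445 × 1.013938 = 153.5553
Market €155.72 > fair 153.5553: forward overpriced → cash-and-carry (borrow at r, buy the stock and collect the dividends, short the forward).
Profit at T = |F_mkt − F*| = |155.72 − 153.5553| = €2.16 per share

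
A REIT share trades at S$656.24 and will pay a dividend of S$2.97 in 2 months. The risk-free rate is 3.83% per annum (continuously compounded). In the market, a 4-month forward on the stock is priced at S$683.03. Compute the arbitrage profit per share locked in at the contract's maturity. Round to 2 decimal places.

S$21.35 per share

PV(dividends) I = 2.97·e^(−0.0383·2/12) = 2.9511
Fair forward F* = (S − I)·e^(rT) = (656.24 − 2.9511)·e^0.012767 = 653.2889 × 1.012849 = 661.6830
Market S$683.03 > fair 661.6830: forward overpriced → cash-and-carry (borrow at r, buy the stock and collect the dividends, short the forward).
Profit at T = |F_mkt − F*| = |683.03 − 661.6830| = S$21.35 per share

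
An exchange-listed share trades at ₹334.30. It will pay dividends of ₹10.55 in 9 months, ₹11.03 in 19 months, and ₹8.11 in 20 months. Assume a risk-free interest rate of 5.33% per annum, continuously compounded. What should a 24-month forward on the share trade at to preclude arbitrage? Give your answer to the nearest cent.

₹341.10

PV(dividends) I = 10.55·e^(−0.0533·9/12) + 11.03·e^(−0.0533·19/12) + 8.11·e^(−0.0533·20/12)
I = 10.1366 + 10.1374 + 7.4206 = 27.6946
F = (S − I)·e^(rT) = (334.30 − 27.6946) · e^(0.0533·24/12)
= 306.6054 · e^0.106600 = 306.6054 × 1.112489 = ₹341.10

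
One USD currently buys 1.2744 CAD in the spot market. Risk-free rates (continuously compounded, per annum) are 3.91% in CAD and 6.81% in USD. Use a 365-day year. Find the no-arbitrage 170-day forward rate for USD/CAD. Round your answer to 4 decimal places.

F = S·e^((r_CAD − r_USD)T) = 1.2744 · e^((0.0391 − 0.0681) × 170/365)
= 1.2744 · e^-0.013507 = 1.2744 × 0.986584
F = 1.2573 CAD per USD

1.2573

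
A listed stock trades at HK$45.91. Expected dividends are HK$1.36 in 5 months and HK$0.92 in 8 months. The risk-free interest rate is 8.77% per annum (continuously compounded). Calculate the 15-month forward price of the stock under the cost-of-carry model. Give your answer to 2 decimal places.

HK$48.80

PV(dividends) I = 1.36·e^(−0.0877·5/12) + 0.92·e^(−0.0877·8/12)
I = 1.3112 + 0.8678 = 2.1790
F = (S − I)·e^(rT) = (45.91 − 2.1790) · e^(0.0877·15/12)
= 43.7310 · e^0.109625 = 43.7310 × 1.115860 = HK$48.80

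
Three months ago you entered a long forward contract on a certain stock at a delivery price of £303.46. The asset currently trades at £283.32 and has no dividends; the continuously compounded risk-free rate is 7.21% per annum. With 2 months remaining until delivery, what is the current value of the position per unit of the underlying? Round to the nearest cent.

-£16.52

Current fair forward for the remaining 2 months: F = S·e^(r·T), r = 0.0721
F = 283.32 · e^(0.0721 × 2/12) = 283.32 × 1.012089 = 286.7451
Value of long forward = (F − K)·e^(−rT) = (286.7451 − 303.46) · e^(−0.0721·2/12)
= -16.7149 × 0.988055 = -16.52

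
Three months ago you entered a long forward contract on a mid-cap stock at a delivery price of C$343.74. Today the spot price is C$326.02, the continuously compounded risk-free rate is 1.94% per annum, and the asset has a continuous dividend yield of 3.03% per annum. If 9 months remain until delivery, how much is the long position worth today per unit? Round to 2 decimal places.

-C$20.08

Current fair forward for the remaining 9 months: F = S·e^((r − q)·T), (r − q) = 0.0194 − 0.0303 = -0.0109
F = 326.02 · e^(-0.0109 × 9/12) = 326.02 × 0.991858 = 323.3655
Value of long forward = (F − K)·e^(−rT) = (323.3655 − 343.74) · e^(−0.0194·9/12)
= -20.3745 × 0.985555 = -20.08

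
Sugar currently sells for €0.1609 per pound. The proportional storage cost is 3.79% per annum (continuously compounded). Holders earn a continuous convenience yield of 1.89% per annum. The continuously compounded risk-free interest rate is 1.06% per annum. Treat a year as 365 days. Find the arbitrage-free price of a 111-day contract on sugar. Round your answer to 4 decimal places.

Net carry = r + u − y = 0.0106 + 0.0379 − 0.0189 = 0.0296
F = S·e^((r+u−y)T) = 0.1609 · e^(0.0296 × 111/365) = 0.1609 · e^0.009002
= 0.1609 × 1.009043 = €0.1624 per pound

€0.1624 per pound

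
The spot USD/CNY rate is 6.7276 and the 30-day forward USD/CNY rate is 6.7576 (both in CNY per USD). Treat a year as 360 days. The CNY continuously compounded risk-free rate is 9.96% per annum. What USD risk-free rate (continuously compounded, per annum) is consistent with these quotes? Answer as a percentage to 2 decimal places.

4.62%

F = S·e^((r_CNY − r_USD)T) ⇒ r_USD = r_CNY − ln(F/S)/T
ln(6.7576/6.7276) = 0.004449; /(30/360) = 0.053388
r_USD = 0.0996 − 0.053388 = 0.046212
r_USD = 4.62%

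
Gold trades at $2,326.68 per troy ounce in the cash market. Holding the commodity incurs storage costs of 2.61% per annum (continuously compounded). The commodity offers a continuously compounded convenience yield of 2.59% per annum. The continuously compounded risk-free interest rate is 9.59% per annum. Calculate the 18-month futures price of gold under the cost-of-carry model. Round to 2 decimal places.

$2,687.45 per troy ounce

Net carry = r + u − y = 0.0959 + 0.0261 − 0.0259 = 0.0961
F = S·e^((r+u−y)T) = 2326.68 · e^(0.0961 × 18/12) = 2326.68 · e^0.14415000
= 2326.68 × 1.15505735 = $2,687.45 per troy ounce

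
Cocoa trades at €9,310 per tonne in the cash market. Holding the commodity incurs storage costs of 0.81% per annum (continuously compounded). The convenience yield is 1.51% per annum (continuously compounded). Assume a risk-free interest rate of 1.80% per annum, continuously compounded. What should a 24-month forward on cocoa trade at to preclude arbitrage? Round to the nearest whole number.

€9,517 per tonne

Net carry = r + u − y = 0.0180 + 0.0081 − 0.0151 = 0.0110
F = S·e^((r+u−y)T) = 9310 · e^(0.0110 × 24/12) = 9310 · e^0.022000
= 9310 × 1.022244 = €9,517 per tonne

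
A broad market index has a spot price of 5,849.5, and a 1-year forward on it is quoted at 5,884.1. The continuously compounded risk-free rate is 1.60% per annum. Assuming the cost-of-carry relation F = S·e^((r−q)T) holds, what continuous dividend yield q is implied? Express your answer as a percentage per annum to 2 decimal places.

1.01%

From F = S·e^((r−q)T): (r − q) = ln(F/S)/T
ln(5884.1/5849.5) = ln(1.005915) = 0.005898
(r − q) = 0.005898 / (12/12) = 0.005898
q = r − ln(F/S)/T = 0.0160 − 0.005898 = 0.010102
q = 1.01%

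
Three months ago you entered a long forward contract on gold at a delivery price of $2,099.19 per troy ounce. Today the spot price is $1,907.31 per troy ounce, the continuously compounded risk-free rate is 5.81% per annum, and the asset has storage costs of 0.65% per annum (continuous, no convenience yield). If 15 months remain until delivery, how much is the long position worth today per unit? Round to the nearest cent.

-$29.27 per troy ounce

Current fair forward for the remaining 15 months: F = S·e^((r + u)·T), (r + u) = 0.0581 + 0.0065 = 0.0646
F = 1907.31 · e^(0.0646 × 15/12) = 1907.31 × 1.08409984 = 2067.7145
Value of long forward = (F − K)·e^(−rT) = (2067.7145 − 2099.19) · e^(−0.0581·15/12)
= -31.4755 × 0.92994950 = -29.27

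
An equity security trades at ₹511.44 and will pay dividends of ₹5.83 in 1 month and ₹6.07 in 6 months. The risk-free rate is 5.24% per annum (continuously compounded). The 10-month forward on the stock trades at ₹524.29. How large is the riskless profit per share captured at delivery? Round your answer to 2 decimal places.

PV(dividends) I = 5.83·e^(−0.0524·1/12) + 6.07·e^(−0.0524·6/12) = 11.7176
Fair forward F* = (S − I)·e^(rT) = (511.44 − 11.7176)·e^0.043667 = 499.7224 × 1.044634 = 522.0270
Market ₹524.29 > fair 522.0270: forward overpriced → cash-and-carry (borrow at r, buy the stock and collect the dividends, short the forward).
Profit at T = |F_mkt − F*| = |524.29 − 522.0270| = ₹2.26 per share

₹2.26 per share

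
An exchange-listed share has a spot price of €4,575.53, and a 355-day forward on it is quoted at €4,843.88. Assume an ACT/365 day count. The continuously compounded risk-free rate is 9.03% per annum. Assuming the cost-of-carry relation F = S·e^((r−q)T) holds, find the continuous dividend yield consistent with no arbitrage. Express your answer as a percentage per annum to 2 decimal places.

From F = S·e^((r−q)T): (r − q) = ln(F/S)/T
ln(4843.88/4575.53) = ln(1.058649) = 0.056994
(r − q) = 0.056994 / (355/365) = 0.058599
q = r − ln(F/S)/T = 0.0903 − 0.058599 = 0.031701
q = 3.17%

3.17%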